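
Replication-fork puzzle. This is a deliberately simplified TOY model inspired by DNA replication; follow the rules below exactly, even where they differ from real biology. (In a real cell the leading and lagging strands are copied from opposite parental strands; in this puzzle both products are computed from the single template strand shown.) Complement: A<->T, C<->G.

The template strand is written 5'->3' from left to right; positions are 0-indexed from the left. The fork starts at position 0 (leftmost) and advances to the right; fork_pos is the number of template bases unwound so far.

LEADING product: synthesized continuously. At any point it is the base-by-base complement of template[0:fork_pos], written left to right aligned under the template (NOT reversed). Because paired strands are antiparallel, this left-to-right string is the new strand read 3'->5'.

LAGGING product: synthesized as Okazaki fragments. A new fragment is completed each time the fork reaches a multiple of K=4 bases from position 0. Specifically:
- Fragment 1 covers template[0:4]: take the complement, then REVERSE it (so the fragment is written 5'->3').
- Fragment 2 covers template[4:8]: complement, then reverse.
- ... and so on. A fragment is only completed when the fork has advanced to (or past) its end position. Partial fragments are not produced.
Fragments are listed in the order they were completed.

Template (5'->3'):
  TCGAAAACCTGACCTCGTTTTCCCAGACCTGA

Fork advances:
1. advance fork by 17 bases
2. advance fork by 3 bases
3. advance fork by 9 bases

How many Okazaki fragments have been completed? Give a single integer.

Answer: 7

Derivation:
Step 1: advance 17 -> fork_pos = 0 + 17 = 17. Reached multiple(s) of 4: 4, 8, 12, 16 -> fragments 1-4 completed (4 total).
Step 2: advance 3 -> fork_pos = 17 + 3 = 20. Reached multiple(s) of 4: 20 -> fragment 5 completed (5 total).
Step 3: advance 9 -> fork_pos = 20 + 9 = 29. Reached multiple(s) of 4: 24, 28 -> fragments 6-7 completed (7 total).
Check: final fork_pos = 29; the multiples of 4 that are <= 29 are 4..28 -> 29 // 4 = 7 completed fragment(s).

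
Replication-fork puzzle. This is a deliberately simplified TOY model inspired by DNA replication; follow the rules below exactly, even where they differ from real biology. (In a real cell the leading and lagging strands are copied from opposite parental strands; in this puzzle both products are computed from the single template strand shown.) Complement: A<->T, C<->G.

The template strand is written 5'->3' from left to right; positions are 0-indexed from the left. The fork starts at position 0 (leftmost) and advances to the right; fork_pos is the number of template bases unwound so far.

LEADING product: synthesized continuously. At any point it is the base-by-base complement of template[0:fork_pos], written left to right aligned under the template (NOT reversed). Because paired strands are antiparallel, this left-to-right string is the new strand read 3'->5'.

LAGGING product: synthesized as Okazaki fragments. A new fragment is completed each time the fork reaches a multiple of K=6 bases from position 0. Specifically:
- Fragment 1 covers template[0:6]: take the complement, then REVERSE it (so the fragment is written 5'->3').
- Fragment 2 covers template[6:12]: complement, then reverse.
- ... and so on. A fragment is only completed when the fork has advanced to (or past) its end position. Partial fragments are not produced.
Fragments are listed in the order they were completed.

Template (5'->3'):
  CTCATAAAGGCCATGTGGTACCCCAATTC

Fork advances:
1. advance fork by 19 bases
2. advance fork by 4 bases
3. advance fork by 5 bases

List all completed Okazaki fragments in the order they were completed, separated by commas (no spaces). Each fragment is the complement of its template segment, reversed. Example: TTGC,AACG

Answer: TATGAG,GGCCTT,CCACAT,GGGGTA

Derivation:
Step 1: advance 19 -> fork_pos = 0 + 19 = 19. Reached multiple(s) of 6: 6, 12, 18 -> fragments 1-3 completed (3 total).
Step 2: advance 4 -> fork_pos = 19 + 4 = 23. Next multiple of 6 is 24 (not reached); still 3 fragment(s).
Step 3: advance 5 -> fork_pos = 23 + 5 = 28. Reached multiple(s) of 6: 24 -> fragment 4 completed (4 total).
Final fork_pos = 28, so 4 fragment(s) are complete. Build each: template segment -> complement -> reverse.
Fragment 1: template[0:6] = CTCATA -> complement GAGTAT -> reversed TATGAG
Fragment 2: template[6:12] = AAGGCC -> complement TTCCGG -> reversed GGCCTT
Fragment 3: template[12:18] = ATGTGG -> complement TACACC -> reversed CCACAT
Fragment 4: template[18:24] = TACCCC -> complement ATGGGG -> reversed GGGGTA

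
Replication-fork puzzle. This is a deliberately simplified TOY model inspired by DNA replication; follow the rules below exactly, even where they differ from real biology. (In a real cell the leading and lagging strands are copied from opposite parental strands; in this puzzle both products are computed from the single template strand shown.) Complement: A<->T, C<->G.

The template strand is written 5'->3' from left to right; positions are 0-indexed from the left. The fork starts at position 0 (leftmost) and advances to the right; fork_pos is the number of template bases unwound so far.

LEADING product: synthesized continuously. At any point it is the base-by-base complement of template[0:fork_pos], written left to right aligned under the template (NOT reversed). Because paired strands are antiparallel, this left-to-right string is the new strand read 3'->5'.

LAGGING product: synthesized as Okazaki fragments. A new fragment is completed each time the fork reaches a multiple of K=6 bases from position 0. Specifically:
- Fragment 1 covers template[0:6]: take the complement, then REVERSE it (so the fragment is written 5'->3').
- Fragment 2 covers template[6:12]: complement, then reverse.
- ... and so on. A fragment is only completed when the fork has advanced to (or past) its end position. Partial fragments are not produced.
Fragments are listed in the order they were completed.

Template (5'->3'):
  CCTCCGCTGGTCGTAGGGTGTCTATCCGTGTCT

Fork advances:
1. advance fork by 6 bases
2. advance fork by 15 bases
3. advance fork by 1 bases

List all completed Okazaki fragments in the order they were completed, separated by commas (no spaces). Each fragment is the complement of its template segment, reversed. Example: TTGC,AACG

Answer: CGGAGG,GACCAG,CCCTAC

Derivation:
Step 1: advance 6 -> fork_pos = 0 + 6 = 6. Reached multiple(s) of 6: 6 -> fragment 1 completed (1 total).
Step 2: advance 15 -> fork_pos = 6 + 15 = 21. Reached multiple(s) of 6: 12, 18 -> fragments 2-3 completed (3 total).
Step 3: advance 1 -> fork_pos = 21 + 1 = 22. Next multiple of 6 is 24 (not reached); still 3 fragment(s).
Final fork_pos = 22, so 3 fragment(s) are complete. Build each: template segment -> complement -> reverse.
Fragment 1: template[0:6] = CCTCCG -> complement GGAGGC -> reversed CGGAGG
Fragment 2: template[6:12] = CTGGTC -> complement GACCAG -> reversed GACCAG
Fragment 3: template[12:18] = GTAGGG -> complement CATCCC -> reversed CCCTAC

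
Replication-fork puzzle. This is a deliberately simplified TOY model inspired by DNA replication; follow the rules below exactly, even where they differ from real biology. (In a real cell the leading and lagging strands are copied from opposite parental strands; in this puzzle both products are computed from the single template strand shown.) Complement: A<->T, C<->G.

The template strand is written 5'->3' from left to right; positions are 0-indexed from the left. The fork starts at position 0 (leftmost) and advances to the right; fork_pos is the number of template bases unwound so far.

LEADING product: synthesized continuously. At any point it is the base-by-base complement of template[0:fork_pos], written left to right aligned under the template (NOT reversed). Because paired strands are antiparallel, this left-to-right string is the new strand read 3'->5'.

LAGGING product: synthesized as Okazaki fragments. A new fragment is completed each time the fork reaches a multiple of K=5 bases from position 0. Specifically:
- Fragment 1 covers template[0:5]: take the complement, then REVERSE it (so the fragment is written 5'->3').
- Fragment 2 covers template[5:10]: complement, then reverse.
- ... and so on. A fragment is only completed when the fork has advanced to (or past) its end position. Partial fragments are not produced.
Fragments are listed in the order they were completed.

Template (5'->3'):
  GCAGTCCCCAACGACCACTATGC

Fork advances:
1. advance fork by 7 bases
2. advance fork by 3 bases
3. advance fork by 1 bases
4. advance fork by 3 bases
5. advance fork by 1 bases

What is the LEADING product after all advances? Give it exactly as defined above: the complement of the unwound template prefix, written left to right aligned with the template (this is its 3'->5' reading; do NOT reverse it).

Step 1: advance 7 -> fork_pos = 0 + 7 = 7.
Step 2: advance 3 -> fork_pos = 7 + 3 = 10.
Step 3: advance 1 -> fork_pos = 10 + 1 = 11.
Step 4: advance 3 -> fork_pos = 11 + 3 = 14.
Step 5: advance 1 -> fork_pos = 14 + 1 = 15.
Unwound prefix: template[0:15] = GCAGTCCCCAACGAC
Complement it base by base (A<->T, C<->G), keeping left-to-right order:
  [0:5] GCAGT -> CGTCA
  [5:10] CCCCA -> GGGGT
  [10:15] ACGAC -> TGCTG
Concatenate: CGTCAGGGGTTGCTG (length 15; written aligned with the template, i.e. 3'->5').

Answer: CGTCAGGGGTTGCTG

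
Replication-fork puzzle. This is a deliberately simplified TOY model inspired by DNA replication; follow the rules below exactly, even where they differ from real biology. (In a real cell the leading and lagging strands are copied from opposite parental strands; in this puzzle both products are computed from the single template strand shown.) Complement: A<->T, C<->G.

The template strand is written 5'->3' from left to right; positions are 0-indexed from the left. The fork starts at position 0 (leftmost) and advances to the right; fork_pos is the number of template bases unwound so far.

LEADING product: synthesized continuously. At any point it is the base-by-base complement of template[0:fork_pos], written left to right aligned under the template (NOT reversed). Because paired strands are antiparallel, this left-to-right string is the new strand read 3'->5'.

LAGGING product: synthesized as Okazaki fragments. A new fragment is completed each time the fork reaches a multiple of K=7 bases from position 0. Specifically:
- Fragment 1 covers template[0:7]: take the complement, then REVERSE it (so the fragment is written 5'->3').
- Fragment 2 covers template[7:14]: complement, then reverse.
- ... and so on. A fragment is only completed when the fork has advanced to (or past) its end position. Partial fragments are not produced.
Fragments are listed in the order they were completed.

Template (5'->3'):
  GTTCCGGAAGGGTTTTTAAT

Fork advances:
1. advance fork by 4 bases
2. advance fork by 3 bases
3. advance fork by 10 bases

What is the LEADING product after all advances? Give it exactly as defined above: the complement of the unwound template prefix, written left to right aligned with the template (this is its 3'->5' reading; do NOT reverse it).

Answer: CAAGGCCTTCCCAAAAA

Derivation:
Step 1: advance 4 -> fork_pos = 0 + 4 = 4.
Step 2: advance 3 -> fork_pos = 4 + 3 = 7.
Step 3: advance 10 -> fork_pos = 7 + 10 = 17.
Unwound prefix: template[0:17] = GTTCCGGAAGGGTTTTT
Complement it base by base (A<->T, C<->G), keeping left-to-right order:
  [0:5] GTTCC -> CAAGG
  [5:10] GGAAG -> CCTTC
  [10:15] GGTTT -> CCAAA
  [15:17] TT -> AA
Concatenate: CAAGGCCTTCCCAAAAA (length 17; written aligned with the template, i.e. 3'->5').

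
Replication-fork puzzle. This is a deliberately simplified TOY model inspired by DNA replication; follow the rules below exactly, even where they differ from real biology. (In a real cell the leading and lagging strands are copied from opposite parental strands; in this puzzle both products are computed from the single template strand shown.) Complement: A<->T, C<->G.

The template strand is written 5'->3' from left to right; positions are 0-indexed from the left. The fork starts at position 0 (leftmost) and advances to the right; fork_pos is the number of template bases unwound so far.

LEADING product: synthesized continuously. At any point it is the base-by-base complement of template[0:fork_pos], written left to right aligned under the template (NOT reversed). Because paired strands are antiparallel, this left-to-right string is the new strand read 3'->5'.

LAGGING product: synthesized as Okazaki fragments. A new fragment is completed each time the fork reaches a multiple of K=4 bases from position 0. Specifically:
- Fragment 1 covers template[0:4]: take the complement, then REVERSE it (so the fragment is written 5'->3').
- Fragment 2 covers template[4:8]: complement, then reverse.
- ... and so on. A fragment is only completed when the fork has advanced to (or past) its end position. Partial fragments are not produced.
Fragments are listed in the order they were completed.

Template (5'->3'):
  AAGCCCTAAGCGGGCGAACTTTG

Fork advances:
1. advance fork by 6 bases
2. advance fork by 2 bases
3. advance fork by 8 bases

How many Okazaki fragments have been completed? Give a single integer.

Answer: 4

Derivation:
Step 1: advance 6 -> fork_pos = 0 + 6 = 6. Reached multiple(s) of 4: 4 -> fragment 1 completed (1 total).
Step 2: advance 2 -> fork_pos = 6 + 2 = 8. Reached multiple(s) of 4: 8 -> fragment 2 completed (2 total).
Step 3: advance 8 -> fork_pos = 8 + 8 = 16. Reached multiple(s) of 4: 12, 16 -> fragments 3-4 completed (4 total).
Check: final fork_pos = 16; the multiples of 4 that are <= 16 are 4..16 -> 16 // 4 = 4 completed fragment(s).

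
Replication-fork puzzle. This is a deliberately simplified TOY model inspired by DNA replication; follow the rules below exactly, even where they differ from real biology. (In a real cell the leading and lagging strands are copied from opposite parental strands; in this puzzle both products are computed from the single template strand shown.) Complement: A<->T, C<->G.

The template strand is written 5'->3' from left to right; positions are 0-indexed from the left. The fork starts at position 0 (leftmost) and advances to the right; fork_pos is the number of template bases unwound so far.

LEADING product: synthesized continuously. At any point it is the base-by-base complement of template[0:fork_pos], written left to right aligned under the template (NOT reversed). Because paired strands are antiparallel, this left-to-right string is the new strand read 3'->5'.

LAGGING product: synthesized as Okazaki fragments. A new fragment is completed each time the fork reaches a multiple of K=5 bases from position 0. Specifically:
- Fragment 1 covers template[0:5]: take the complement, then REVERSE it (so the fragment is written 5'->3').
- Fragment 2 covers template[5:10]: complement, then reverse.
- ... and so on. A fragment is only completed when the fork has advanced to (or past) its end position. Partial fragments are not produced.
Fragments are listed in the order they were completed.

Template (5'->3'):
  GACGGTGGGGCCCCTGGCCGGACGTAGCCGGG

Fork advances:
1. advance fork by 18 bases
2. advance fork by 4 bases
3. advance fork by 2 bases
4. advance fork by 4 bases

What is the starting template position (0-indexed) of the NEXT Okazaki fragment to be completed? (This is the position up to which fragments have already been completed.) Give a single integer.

Answer: 25

Derivation:
Step 1: advance 18 -> fork_pos = 0 + 18 = 18. Reached multiple(s) of 5: 5, 10, 15 -> fragments 1-3 completed (3 total).
Step 2: advance 4 -> fork_pos = 18 + 4 = 22. Reached multiple(s) of 5: 20 -> fragment 4 completed (4 total).
Step 3: advance 2 -> fork_pos = 22 + 2 = 24. Next multiple of 5 is 25 (not reached); still 4 fragment(s).
Step 4: advance 4 -> fork_pos = 24 + 4 = 28. Reached multiple(s) of 5: 25 -> fragment 5 completed (5 total).
5 fragment(s) completed, covering template[0:25] (5 x 5 = 25). The next fragment, fragment 6, covers template[25:30], so it starts at position 25.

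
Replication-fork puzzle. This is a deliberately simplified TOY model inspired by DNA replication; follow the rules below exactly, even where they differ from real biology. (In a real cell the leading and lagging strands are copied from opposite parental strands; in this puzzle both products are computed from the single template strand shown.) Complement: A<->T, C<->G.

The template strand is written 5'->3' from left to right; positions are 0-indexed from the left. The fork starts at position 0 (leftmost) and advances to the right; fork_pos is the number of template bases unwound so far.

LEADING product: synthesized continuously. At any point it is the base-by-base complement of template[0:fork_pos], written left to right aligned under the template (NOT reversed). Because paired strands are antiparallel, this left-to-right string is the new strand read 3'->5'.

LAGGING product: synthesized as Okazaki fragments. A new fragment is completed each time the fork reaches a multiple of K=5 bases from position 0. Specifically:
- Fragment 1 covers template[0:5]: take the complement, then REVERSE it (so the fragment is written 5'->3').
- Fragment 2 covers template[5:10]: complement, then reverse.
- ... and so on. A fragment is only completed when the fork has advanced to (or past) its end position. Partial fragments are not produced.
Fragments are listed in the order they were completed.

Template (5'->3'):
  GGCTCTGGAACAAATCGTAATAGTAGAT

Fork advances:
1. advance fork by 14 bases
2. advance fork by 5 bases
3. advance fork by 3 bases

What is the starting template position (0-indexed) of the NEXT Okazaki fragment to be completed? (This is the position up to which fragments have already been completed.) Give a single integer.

Step 1: advance 14 -> fork_pos = 0 + 14 = 14. Reached multiple(s) of 5: 5, 10 -> fragments 1-2 completed (2 total).
Step 2: advance 5 -> fork_pos = 14 + 5 = 19. Reached multiple(s) of 5: 15 -> fragment 3 completed (3 total).
Step 3: advance 3 -> fork_pos = 19 + 3 = 22. Reached multiple(s) of 5: 20 -> fragment 4 completed (4 total).
4 fragment(s) completed, covering template[0:20] (4 x 5 = 20). The next fragment, fragment 5, covers template[20:25], so it starts at position 20.

Answer: 20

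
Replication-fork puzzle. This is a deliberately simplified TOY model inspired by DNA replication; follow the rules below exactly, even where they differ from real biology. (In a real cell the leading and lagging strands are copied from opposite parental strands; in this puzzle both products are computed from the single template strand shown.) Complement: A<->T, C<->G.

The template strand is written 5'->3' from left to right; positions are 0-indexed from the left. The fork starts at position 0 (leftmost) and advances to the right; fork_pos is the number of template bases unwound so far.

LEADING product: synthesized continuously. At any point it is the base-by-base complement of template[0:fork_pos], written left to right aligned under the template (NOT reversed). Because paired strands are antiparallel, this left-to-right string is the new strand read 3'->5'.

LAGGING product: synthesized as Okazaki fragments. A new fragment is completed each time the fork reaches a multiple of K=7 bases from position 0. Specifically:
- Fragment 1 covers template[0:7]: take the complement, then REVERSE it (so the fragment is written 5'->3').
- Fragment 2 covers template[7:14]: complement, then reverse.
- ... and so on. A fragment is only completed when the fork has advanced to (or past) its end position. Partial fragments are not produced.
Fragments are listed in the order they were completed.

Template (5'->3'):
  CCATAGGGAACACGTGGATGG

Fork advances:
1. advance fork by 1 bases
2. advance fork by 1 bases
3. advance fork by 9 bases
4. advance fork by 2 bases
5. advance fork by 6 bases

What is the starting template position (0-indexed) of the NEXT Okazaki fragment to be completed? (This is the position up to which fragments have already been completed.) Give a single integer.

Answer: 14

Derivation:
Step 1: advance 1 -> fork_pos = 0 + 1 = 1. Next multiple of 7 is 7 (not reached); still 0 fragment(s).
Step 2: advance 1 -> fork_pos = 1 + 1 = 2. Next multiple of 7 is 7 (not reached); still 0 fragment(s).
Step 3: advance 9 -> fork_pos = 2 + 9 = 11. Reached multiple(s) of 7: 7 -> fragment 1 completed (1 total).
Step 4: advance 2 -> fork_pos = 11 + 2 = 13. Next multiple of 7 is 14 (not reached); still 1 fragment(s).
Step 5: advance 6 -> fork_pos = 13 + 6 = 19. Reached multiple(s) of 7: 14 -> fragment 2 completed (2 total).
2 fragment(s) completed, covering template[0:14] (2 x 7 = 14). The next fragment, fragment 3, covers template[14:21], so it starts at position 14.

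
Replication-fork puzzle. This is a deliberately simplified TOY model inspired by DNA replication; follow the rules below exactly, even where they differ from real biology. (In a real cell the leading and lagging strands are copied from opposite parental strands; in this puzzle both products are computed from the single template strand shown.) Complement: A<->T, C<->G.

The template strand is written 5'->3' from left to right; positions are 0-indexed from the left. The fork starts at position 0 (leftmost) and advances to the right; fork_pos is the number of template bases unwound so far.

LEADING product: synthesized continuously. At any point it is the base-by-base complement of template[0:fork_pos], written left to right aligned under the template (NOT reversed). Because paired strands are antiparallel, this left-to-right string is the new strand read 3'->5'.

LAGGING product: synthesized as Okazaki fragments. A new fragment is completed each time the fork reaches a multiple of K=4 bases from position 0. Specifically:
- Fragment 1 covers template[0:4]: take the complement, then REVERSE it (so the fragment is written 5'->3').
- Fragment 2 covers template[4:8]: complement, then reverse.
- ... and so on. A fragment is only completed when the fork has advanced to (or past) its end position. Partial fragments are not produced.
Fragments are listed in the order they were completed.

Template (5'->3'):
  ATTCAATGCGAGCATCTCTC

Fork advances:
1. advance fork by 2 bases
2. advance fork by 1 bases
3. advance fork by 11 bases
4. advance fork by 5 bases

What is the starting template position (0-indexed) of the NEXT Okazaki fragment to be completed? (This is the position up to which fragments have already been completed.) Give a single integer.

Answer: 16

Derivation:
Step 1: advance 2 -> fork_pos = 0 + 2 = 2. Next multiple of 4 is 4 (not reached); still 0 fragment(s).
Step 2: advance 1 -> fork_pos = 2 + 1 = 3. Next multiple of 4 is 4 (not reached); still 0 fragment(s).
Step 3: advance 11 -> fork_pos = 3 + 11 = 14. Reached multiple(s) of 4: 4, 8, 12 -> fragments 1-3 completed (3 total).
Step 4: advance 5 -> fork_pos = 14 + 5 = 19. Reached multiple(s) of 4: 16 -> fragment 4 completed (4 total).
4 fragment(s) completed, covering template[0:16] (4 x 4 = 16). The next fragment, fragment 5, covers template[16:20], so it starts at position 16.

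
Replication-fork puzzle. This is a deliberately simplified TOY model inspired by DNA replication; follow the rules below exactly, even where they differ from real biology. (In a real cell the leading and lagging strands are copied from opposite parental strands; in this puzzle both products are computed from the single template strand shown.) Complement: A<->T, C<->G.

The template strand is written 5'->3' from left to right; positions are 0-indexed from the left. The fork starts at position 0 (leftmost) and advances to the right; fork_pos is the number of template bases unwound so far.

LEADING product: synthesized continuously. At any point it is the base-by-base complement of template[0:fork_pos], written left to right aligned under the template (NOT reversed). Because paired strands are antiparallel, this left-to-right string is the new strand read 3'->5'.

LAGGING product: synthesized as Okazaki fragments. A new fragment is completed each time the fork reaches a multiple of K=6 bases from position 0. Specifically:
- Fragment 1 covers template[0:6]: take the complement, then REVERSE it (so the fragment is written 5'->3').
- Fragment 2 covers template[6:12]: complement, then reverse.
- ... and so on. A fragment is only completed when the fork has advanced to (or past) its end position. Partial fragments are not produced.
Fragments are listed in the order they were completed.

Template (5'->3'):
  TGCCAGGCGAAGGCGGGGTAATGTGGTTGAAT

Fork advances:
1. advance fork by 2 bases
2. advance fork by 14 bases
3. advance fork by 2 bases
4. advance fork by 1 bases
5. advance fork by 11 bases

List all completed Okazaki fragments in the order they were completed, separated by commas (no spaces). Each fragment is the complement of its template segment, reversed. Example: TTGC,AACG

Step 1: advance 2 -> fork_pos = 0 + 2 = 2. Next multiple of 6 is 6 (not reached); still 0 fragment(s).
Step 2: advance 14 -> fork_pos = 2 + 14 = 16. Reached multiple(s) of 6: 6, 12 -> fragments 1-2 completed (2 total).
Step 3: advance 2 -> fork_pos = 16 + 2 = 18. Reached multiple(s) of 6: 18 -> fragment 3 completed (3 total).
Step 4: advance 1 -> fork_pos = 18 + 1 = 19. Next multiple of 6 is 24 (not reached); still 3 fragment(s).
Step 5: advance 11 -> fork_pos = 19 + 11 = 30. Reached multiple(s) of 6: 24, 30 -> fragments 4-5 completed (5 total).
Final fork_pos = 30, so 5 fragment(s) are complete. Build each: template segment -> complement -> reverse.
Fragment 1: template[0:6] = TGCCAG -> complement ACGGTC -> reversed CTGGCA
Fragment 2: template[6:12] = GCGAAG -> complement CGCTTC -> reversed CTTCGC
Fragment 3: template[12:18] = GCGGGG -> complement CGCCCC -> reversed CCCCGC
Fragment 4: template[18:24] = TAATGT -> complement ATTACA -> reversed ACATTA
Fragment 5: template[24:30] = GGTTGA -> complement CCAACT -> reversed TCAACC

Answer: CTGGCA,CTTCGC,CCCCGC,ACATTA,TCAACC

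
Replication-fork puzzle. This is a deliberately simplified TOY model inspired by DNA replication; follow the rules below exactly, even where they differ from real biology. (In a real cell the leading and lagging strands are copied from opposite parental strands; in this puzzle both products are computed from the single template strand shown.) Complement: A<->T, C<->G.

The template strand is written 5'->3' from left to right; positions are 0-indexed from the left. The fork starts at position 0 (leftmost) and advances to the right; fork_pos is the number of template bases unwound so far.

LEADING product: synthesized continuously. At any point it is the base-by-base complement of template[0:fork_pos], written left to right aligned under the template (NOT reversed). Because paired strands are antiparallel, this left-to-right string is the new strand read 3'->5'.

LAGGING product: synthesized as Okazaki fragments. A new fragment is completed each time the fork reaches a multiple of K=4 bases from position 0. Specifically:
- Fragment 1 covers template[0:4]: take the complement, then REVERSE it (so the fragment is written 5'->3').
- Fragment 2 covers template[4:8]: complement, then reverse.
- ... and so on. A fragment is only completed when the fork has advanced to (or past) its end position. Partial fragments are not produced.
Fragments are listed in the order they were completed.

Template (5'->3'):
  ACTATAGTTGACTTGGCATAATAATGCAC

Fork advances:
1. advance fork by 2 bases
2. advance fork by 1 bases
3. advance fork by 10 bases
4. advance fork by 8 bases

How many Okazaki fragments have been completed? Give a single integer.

Answer: 5

Derivation:
Step 1: advance 2 -> fork_pos = 0 + 2 = 2. Next multiple of 4 is 4 (not reached); still 0 fragment(s).
Step 2: advance 1 -> fork_pos = 2 + 1 = 3. Next multiple of 4 is 4 (not reached); still 0 fragment(s).
Step 3: advance 10 -> fork_pos = 3 + 10 = 13. Reached multiple(s) of 4: 4, 8, 12 -> fragments 1-3 completed (3 total).
Step 4: advance 8 -> fork_pos = 13 + 8 = 21. Reached multiple(s) of 4: 16, 20 -> fragments 4-5 completed (5 total).
Check: final fork_pos = 21; the multiples of 4 that are <= 21 are 4..20 -> 21 // 4 = 5 completed fragment(s).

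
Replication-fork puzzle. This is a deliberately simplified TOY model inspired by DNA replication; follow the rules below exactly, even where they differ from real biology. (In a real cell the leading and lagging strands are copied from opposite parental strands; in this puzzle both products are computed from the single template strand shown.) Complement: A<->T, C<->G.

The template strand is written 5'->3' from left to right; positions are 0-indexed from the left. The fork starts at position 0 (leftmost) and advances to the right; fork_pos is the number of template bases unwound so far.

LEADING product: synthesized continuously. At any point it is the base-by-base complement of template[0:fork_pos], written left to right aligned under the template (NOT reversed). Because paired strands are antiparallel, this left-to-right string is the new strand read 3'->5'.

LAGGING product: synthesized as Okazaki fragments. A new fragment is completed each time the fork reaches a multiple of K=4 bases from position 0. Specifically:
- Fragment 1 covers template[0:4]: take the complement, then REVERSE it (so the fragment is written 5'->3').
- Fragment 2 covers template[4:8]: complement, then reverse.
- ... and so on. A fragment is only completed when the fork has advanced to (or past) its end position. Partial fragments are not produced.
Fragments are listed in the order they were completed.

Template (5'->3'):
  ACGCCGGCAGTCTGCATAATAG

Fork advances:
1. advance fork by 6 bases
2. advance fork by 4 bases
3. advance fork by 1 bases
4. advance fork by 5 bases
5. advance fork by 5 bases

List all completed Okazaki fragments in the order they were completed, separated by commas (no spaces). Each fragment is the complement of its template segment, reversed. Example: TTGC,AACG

Answer: GCGT,GCCG,GACT,TGCA,ATTA

Derivation:
Step 1: advance 6 -> fork_pos = 0 + 6 = 6. Reached multiple(s) of 4: 4 -> fragment 1 completed (1 total).
Step 2: advance 4 -> fork_pos = 6 + 4 = 10. Reached multiple(s) of 4: 8 -> fragment 2 completed (2 total).
Step 3: advance 1 -> fork_pos = 10 + 1 = 11. Next multiple of 4 is 12 (not reached); still 2 fragment(s).
Step 4: advance 5 -> fork_pos = 11 + 5 = 16. Reached multiple(s) of 4: 12, 16 -> fragments 3-4 completed (4 total).
Step 5: advance 5 -> fork_pos = 16 + 5 = 21. Reached multiple(s) of 4: 20 -> fragment 5 completed (5 total).
Final fork_pos = 21, so 5 fragment(s) are complete. Build each: template segment -> complement -> reverse.
Fragment 1: template[0:4] = ACGC -> complement TGCG -> reversed GCGT
Fragment 2: template[4:8] = CGGC -> complement GCCG -> reversed GCCG
Fragment 3: template[8:12] = AGTC -> complement TCAG -> reversed GACT
Fragment 4: template[12:16] = TGCA -> complement ACGT -> reversed TGCA
Fragment 5: template[16:20] = TAAT -> complement ATTA -> reversed ATTA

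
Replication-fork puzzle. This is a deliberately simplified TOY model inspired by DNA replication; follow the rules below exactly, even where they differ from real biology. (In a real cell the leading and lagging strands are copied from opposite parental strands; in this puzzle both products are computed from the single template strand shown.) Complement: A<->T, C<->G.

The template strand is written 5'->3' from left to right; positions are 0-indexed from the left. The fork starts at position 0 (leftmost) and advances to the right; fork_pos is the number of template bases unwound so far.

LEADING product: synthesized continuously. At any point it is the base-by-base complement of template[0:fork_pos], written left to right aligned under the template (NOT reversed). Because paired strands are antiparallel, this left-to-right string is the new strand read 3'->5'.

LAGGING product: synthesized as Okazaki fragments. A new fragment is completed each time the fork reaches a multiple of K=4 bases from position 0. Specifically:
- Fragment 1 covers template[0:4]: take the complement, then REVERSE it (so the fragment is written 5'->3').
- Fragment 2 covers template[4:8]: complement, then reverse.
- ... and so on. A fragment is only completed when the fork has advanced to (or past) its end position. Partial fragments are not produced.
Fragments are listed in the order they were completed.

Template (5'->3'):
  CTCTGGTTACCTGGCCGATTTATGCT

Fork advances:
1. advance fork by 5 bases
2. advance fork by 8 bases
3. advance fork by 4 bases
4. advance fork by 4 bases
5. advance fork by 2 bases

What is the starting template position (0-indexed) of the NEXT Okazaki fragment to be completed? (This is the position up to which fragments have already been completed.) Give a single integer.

Answer: 20

Derivation:
Step 1: advance 5 -> fork_pos = 0 + 5 = 5. Reached multiple(s) of 4: 4 -> fragment 1 completed (1 total).
Step 2: advance 8 -> fork_pos = 5 + 8 = 13. Reached multiple(s) of 4: 8, 12 -> fragments 2-3 completed (3 total).
Step 3: advance 4 -> fork_pos = 13 + 4 = 17. Reached multiple(s) of 4: 16 -> fragment 4 completed (4 total).
Step 4: advance 4 -> fork_pos = 17 + 4 = 21. Reached multiple(s) of 4: 20 -> fragment 5 completed (5 total).
Step 5: advance 2 -> fork_pos = 21 + 2 = 23. Next multiple of 4 is 24 (not reached); still 5 fragment(s).
5 fragment(s) completed, covering template[0:20] (5 x 4 = 20). The next fragment, fragment 6, covers template[20:24], so it starts at position 20.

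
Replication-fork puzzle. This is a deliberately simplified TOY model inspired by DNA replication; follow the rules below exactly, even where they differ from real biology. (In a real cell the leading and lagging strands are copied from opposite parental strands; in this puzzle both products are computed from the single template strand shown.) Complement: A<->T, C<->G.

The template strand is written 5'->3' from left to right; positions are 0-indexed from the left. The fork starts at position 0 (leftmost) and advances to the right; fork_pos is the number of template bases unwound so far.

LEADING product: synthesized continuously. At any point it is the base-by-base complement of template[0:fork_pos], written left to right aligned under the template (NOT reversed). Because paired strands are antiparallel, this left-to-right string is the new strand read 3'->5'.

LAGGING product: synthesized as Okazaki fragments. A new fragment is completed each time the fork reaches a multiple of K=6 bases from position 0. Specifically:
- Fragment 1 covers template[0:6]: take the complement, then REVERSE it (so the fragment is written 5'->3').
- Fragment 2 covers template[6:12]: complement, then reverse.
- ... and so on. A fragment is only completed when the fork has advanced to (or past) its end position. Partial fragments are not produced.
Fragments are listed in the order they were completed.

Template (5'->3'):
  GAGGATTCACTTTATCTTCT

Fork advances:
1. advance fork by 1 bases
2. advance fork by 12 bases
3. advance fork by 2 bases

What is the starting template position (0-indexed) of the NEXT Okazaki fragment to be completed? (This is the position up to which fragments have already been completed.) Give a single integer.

Step 1: advance 1 -> fork_pos = 0 + 1 = 1. Next multiple of 6 is 6 (not reached); still 0 fragment(s).
Step 2: advance 12 -> fork_pos = 1 + 12 = 13. Reached multiple(s) of 6: 6, 12 -> fragments 1-2 completed (2 total).
Step 3: advance 2 -> fork_pos = 13 + 2 = 15. Next multiple of 6 is 18 (not reached); still 2 fragment(s).
2 fragment(s) completed, covering template[0:12] (2 x 6 = 12). The next fragment, fragment 3, covers template[12:18], so it starts at position 12.

Answer: 12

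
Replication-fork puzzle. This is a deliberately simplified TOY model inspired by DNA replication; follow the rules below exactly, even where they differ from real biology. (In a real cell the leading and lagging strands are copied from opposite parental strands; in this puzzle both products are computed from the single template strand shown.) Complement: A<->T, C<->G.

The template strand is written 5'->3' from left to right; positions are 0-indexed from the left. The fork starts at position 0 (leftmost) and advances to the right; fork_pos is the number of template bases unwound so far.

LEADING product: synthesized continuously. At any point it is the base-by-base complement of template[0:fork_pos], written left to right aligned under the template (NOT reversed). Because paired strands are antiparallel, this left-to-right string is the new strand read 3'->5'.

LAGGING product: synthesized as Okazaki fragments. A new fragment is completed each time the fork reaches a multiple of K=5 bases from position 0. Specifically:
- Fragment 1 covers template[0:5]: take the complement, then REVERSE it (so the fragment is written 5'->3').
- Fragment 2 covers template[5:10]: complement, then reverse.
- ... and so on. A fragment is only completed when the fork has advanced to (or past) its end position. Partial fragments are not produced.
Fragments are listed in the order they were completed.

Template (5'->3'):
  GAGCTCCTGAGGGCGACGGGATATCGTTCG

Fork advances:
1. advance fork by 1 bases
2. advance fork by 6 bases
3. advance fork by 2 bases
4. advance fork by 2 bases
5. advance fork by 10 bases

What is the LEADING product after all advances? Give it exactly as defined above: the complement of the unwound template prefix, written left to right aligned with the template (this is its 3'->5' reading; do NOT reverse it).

Step 1: advance 1 -> fork_pos = 0 + 1 = 1.
Step 2: advance 6 -> fork_pos = 1 + 6 = 7.
Step 3: advance 2 -> fork_pos = 7 + 2 = 9.
Step 4: advance 2 -> fork_pos = 9 + 2 = 11.
Step 5: advance 10 -> fork_pos = 11 + 10 = 21.
Unwound prefix: template[0:21] = GAGCTCCTGAGGGCGACGGGA
Complement it base by base (A<->T, C<->G), keeping left-to-right order:
  [0:5] GAGCT -> CTCGA
  [5:10] CCTGA -> GGACT
  [10:15] GGGCG -> CCCGC
  [15:20] ACGGG -> TGCCC
  [20:21] A -> T
Concatenate: CTCGAGGACTCCCGCTGCCCT (length 21; written aligned with the template, i.e. 3'->5').

Answer: CTCGAGGACTCCCGCTGCCCT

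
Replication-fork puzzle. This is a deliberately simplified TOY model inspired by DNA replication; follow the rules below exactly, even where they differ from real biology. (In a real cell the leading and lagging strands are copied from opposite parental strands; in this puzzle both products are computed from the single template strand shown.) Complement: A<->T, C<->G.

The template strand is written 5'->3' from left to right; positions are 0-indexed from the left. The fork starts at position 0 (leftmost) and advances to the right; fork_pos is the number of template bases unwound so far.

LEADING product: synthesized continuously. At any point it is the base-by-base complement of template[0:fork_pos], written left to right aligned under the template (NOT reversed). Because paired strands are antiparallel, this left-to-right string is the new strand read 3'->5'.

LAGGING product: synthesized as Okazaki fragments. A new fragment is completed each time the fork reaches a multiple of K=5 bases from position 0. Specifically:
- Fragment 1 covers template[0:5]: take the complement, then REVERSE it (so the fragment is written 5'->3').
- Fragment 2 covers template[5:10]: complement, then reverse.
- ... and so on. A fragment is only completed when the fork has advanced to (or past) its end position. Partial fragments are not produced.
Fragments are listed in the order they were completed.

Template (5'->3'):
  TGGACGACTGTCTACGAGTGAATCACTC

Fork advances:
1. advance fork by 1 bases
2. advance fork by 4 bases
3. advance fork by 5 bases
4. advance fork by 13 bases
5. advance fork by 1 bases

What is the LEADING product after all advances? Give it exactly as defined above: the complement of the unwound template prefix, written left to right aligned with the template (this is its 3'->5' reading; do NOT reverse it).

Answer: ACCTGCTGACAGATGCTCACTTAG

Derivation:
Step 1: advance 1 -> fork_pos = 0 + 1 = 1.
Step 2: advance 4 -> fork_pos = 1 + 4 = 5.
Step 3: advance 5 -> fork_pos = 5 + 5 = 10.
Step 4: advance 13 -> fork_pos = 10 + 13 = 23.
Step 5: advance 1 -> fork_pos = 23 + 1 = 24.
Unwound prefix: template[0:24] = TGGACGACTGTCTACGAGTGAATC
Complement it base by base (A<->T, C<->G), keeping left-to-right order:
  [0:5] TGGAC -> ACCTG
  [5:10] GACTG -> CTGAC
  [10:15] TCTAC -> AGATG
  [15:20] GAGTG -> CTCAC
  [20:24] AATC -> TTAG
Concatenate: ACCTGCTGACAGATGCTCACTTAG (length 24; written aligned with the template, i.e. 3'->5').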